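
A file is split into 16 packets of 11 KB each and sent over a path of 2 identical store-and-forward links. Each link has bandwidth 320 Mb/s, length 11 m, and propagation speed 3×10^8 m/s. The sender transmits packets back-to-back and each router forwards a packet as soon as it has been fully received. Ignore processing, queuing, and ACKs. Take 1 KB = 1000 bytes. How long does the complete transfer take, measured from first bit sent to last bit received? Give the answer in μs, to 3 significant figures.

4680 μs

Per-hop transmission t_tx = L/R = 88000/320000000 = 275 μs.
Per-hop propagation t_prop = 11/300000000 = 0.0366667 μs.
Pipeline fill: first packet needs 2·t_tx to clear all hops; remaining 15 packets each add one t_tx.
Total = (2+16-1)·t_tx + 2·t_prop = 17·275 + 2·0.0366667 = 4680 μs.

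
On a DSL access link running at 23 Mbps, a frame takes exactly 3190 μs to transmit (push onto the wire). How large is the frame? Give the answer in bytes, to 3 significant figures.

L = R × t_tx = 23000000 b/s × 0.00319 s = 73370 bits.
In bytes: 73370 / 8 = 9170 bytes.

9170 bytes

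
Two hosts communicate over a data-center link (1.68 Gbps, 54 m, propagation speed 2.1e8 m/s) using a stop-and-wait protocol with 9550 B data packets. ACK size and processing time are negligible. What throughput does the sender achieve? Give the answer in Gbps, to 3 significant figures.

t_tx = L/R = 76400/1680000000 = 4.54762e-05 s.
t_prop = 54/210000000 = 2.57143e-07 s; RTT = 5.14286e-07 s.
Cycle = t_tx + RTT = 4.59905e-05 s.
Throughput = L / cycle = 76400 / 4.59905e-05 = 1.66 Gbps.

1.66 Gbps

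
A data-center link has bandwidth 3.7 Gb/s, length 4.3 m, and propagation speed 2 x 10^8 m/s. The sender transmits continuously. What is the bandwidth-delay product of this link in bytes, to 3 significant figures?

Propagation delay = 4.3 / 200000000 = 2.15e-08 s.
BDP = R × t_prop = 3700000000 × 2.15e-08 = 79.55 bits.
In bytes: 79.55/8 = 9.94 bytes.

9.94 bytes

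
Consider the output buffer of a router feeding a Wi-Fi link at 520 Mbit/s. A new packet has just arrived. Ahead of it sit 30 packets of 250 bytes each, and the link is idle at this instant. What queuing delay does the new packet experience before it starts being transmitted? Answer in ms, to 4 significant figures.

Each queued packet: L/R = 2000/520000000 = 0.00384615 ms.
30 queued → 0.115385 ms.
Queuing delay = 0.1154 ms.

0.1154 ms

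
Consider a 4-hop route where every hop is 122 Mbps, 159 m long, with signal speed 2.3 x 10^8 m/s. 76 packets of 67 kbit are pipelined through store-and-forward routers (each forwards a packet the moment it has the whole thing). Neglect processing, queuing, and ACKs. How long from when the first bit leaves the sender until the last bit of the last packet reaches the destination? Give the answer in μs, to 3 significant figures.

Per-hop transmission t_tx = L/R = 67000/122000000 = 549.18 μs.
Per-hop propagation t_prop = 159/2.3e+08 = 0.691304 μs.
Pipeline fill: first packet needs 4·t_tx to clear all hops; remaining 75 packets each add one t_tx.
Total = (4+76-1)·t_tx + 4·t_prop = 79·549.18 + 4·0.691304 = 43400 μs.

43400 μs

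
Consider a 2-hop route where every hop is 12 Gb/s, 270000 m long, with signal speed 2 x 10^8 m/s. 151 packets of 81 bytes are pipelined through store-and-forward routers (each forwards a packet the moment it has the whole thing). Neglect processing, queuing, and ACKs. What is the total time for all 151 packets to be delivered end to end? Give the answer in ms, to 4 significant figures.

2.708 ms

Per-hop transmission t_tx = L/R = 648/12000000000 = 5.4e-05 ms.
Per-hop propagation t_prop = 270000/200000000 = 1.35 ms.
Pipeline fill: first packet needs 2·t_tx to clear all hops; remaining 150 packets each add one t_tx.
Total = (2+151-1)·t_tx + 2·t_prop = 152·5.4e-05 + 2·1.35 = 2.708 ms.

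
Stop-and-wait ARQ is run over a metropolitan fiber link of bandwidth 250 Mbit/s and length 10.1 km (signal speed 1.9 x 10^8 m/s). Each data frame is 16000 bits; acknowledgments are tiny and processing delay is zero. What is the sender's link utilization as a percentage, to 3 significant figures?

t_tx = L/R = 16000/250000000 = 6.4e-05 s.
t_prop = 10100/190000000 = 5.31579e-05 s; RTT = 0.000106316 s.
Cycle = t_tx + RTT = 0.000170316 s.
Utilization = t_tx / cycle = 6.4e-05/0.000170316 = 37.6 %.

37.6 %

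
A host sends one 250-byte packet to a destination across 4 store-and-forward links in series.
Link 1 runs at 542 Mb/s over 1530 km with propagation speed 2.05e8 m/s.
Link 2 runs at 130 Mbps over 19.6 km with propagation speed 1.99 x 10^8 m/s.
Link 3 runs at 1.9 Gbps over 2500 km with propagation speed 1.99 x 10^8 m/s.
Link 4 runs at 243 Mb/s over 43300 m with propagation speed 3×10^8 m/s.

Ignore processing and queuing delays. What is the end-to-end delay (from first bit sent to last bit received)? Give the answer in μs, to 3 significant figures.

L = 250 × 8 = 2000 bits.
Transmission delays (L/R per hop): 3.69004, 15.3846, 1.05263, 8.23045 μs; sum = 28.3577 μs.
Propagation delays (d/s per hop): 7463.41, 98.4925, 12562.8, 144.333 μs; sum = 20269.1 μs.
End-to-end = 20300 μs.

20300 μs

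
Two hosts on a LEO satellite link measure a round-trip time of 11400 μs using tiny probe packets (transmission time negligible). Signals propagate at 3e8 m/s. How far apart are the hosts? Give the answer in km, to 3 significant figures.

1710 km

One-way propagation = RTT/2 = 5700 μs.
d = s × t = 300000000 × 0.0057 = 1710 km.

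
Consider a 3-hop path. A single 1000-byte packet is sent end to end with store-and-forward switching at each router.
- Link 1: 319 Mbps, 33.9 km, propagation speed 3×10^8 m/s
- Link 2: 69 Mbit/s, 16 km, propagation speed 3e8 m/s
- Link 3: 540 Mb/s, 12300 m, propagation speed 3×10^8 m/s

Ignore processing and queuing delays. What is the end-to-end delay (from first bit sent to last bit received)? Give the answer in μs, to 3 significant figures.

363 μs

L = 1000 × 8 = 8000 bits.
Transmission delays (L/R per hop): 25.0784, 115.942, 14.8148 μs; sum = 155.835 μs.
Propagation delays (d/s per hop): 113, 53.3333, 41 μs; sum = 207.333 μs.
End-to-end = 363 μs.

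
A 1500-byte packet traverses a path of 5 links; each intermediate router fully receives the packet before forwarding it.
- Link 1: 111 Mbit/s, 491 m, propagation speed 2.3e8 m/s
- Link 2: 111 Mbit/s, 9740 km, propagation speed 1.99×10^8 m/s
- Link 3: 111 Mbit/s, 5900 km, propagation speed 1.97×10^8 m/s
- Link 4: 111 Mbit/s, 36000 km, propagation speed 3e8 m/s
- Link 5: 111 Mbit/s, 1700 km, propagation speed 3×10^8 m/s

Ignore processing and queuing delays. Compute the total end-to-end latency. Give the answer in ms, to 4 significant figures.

205.1 ms

L = 1500 × 8 = 12000 bits.
Transmission delay per hop = L/R = 12000/111000000 = 0.108108 ms; 5 hops → 0.540541 ms.
Propagation delays (d/s per hop): 0.00213478, 48.9447, 29.9492, 120, 5.66667 ms; sum = 204.563 ms.
End-to-end = 205.1 ms.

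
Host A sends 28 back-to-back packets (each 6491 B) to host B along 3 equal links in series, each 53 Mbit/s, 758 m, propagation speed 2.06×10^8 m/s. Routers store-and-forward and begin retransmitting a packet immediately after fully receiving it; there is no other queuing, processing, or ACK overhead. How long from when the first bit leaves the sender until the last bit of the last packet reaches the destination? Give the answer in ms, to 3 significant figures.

Per-hop transmission t_tx = L/R = 51928/53000000 = 0.979774 ms.
Per-hop propagation t_prop = 758/206000000 = 0.00367961 ms.
Pipeline fill: first packet needs 3·t_tx to clear all hops; remaining 27 packets each add one t_tx.
Total = (3+28-1)·t_tx + 3·t_prop = 30·0.979774 + 3·0.00367961 = 29.4 ms.

29.4 ms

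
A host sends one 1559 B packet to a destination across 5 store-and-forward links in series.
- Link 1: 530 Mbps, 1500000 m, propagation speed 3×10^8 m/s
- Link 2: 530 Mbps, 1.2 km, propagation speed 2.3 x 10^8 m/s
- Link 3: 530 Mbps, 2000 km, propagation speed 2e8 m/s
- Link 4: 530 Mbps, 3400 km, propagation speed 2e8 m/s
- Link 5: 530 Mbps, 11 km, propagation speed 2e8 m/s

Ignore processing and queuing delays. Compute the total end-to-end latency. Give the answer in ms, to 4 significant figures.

L = 1559 × 8 = 12472 bits.
Transmission delay per hop = L/R = 12472/530000000 = 0.0235321 ms; 5 hops → 0.11766 ms.
Propagation delays (d/s per hop): 5, 0.00521739, 10, 17, 0.055 ms; sum = 32.0602 ms.
End-to-end = 32.18 ms.

32.18 ms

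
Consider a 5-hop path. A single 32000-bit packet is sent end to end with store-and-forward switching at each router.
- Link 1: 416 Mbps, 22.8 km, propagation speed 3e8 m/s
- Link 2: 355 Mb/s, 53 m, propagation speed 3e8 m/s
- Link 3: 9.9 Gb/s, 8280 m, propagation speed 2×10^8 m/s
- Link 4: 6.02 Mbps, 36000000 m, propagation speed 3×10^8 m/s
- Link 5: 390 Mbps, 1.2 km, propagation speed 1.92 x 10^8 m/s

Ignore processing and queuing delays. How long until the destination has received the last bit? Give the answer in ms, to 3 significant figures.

126 ms

Transmission delays (L/R per hop): 0.0769231, 0.0901408, 0.00323232, 5.31561, 0.0820513 ms; sum = 5.56796 ms.
Propagation delays (d/s per hop): 0.076, 0.000176667, 0.0414, 120, 0.00625 ms; sum = 120.124 ms.
End-to-end = 126 ms.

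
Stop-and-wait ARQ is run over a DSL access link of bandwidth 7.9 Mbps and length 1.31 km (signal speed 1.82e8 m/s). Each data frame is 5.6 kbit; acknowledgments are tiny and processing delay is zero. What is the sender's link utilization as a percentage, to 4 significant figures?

t_tx = L/R = 5600/7900000 = 0.000708861 s.
t_prop = 1310/182000000 = 7.1978e-06 s; RTT = 1.43956e-05 s.
Cycle = t_tx + RTT = 0.000723256 s.
Utilization = t_tx / cycle = 0.000708861/0.000723256 = 98.01 %.

98.01 %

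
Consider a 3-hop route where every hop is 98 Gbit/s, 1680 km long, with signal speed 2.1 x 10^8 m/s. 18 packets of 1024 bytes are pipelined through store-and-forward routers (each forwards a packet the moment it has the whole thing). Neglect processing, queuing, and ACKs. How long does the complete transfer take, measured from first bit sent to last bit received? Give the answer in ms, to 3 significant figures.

24.0 ms

Per-hop transmission t_tx = L/R = 8192/98000000000 = 8.35918e-05 ms.
Per-hop propagation t_prop = 1680000/210000000 = 8 ms.
Pipeline fill: first packet needs 3·t_tx to clear all hops; remaining 17 packets each add one t_tx.
Total = (3+18-1)·t_tx + 3·t_prop = 20·8.35918e-05 + 3·8 = 24.0 ms.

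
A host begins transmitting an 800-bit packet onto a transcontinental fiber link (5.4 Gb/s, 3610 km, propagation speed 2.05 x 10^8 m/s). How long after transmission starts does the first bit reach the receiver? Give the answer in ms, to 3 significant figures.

17.6 ms

First bit experiences only propagation delay: d/s = 3610000/2.05e+08 = 17.6 ms.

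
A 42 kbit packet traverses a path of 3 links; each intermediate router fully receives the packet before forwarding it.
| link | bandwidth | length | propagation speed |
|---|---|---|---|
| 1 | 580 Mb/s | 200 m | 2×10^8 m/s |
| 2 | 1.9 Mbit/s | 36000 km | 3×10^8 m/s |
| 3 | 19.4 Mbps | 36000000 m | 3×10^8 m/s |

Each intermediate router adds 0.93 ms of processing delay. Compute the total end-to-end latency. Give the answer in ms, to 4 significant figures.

266.2 ms

L = 42000 bits.
Transmission delays (L/R per hop): 0.0724138, 22.1053, 2.16495 ms; sum = 24.3426 ms.
Propagation delays (d/s per hop): 0.001, 120, 120 ms; sum = 240.001 ms.
Processing at 2 router(s): 2 × 0.93 ms = 1.86 ms.
End-to-end = 266.2 ms.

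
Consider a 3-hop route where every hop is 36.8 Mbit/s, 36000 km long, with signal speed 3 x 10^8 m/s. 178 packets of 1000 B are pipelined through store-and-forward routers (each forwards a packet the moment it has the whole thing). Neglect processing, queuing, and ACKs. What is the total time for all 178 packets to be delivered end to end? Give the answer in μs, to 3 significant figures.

399000 μs

Per-hop transmission t_tx = L/R = 8000/36800000 = 217.391 μs.
Per-hop propagation t_prop = 36000000/300000000 = 120000 μs.
Pipeline fill: first packet needs 3·t_tx to clear all hops; remaining 177 packets each add one t_tx.
Total = (3+178-1)·t_tx + 3·t_prop = 180·217.391 + 3·120000 = 399000 μs.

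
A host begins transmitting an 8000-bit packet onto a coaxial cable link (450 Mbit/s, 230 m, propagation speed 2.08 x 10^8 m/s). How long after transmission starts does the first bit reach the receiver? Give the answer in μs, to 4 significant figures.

First bit experiences only propagation delay: d/s = 230/208000000 = 1.106 μs.

1.106 μs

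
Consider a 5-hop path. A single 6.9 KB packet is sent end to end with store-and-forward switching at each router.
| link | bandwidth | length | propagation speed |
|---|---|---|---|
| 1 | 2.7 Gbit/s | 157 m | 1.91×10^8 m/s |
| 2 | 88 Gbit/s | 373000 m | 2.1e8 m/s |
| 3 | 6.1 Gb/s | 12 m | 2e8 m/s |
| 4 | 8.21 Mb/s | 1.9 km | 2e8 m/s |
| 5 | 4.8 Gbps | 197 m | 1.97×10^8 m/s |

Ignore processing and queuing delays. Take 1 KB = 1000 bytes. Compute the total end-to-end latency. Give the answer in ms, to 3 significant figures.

L = 55200 bits.
Transmission delays (L/R per hop): 0.0204444, 0.000627273, 0.00904918, 6.72351, 0.0115 ms; sum = 6.76513 ms.
Propagation delays (d/s per hop): 0.00082199, 1.77619, 6e-05, 0.0095, 0.001 ms; sum = 1.78757 ms.
End-to-end = 8.55 ms.

8.55 ms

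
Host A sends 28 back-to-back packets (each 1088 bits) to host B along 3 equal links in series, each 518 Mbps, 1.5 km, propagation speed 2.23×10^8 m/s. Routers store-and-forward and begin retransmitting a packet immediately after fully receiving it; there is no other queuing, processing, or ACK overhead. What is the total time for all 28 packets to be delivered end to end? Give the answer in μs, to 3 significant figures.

Per-hop transmission t_tx = L/R = 1088/518000000 = 2.10039 μs.
Per-hop propagation t_prop = 1500/223000000 = 6.72646 μs.
Pipeline fill: first packet needs 3·t_tx to clear all hops; remaining 27 packets each add one t_tx.
Total = (3+28-1)·t_tx + 3·t_prop = 30·2.10039 + 3·6.72646 = 83.2 μs.

83.2 μs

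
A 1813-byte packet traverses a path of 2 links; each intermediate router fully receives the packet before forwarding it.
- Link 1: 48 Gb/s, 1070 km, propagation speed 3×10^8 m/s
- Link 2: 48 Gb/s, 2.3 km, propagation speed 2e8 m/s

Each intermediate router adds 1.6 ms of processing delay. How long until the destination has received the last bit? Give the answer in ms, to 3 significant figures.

5.18 ms

L = 1813 × 8 = 14504 bits.
Transmission delay per hop = L/R = 14504/48000000000 = 0.000302167 ms; 2 hops → 0.000604333 ms.
Propagation delays (d/s per hop): 3.56667, 0.0115 ms; sum = 3.57817 ms.
Processing at 1 router(s): 1 × 1.6 ms = 1.6 ms.
End-to-end = 5.18 ms.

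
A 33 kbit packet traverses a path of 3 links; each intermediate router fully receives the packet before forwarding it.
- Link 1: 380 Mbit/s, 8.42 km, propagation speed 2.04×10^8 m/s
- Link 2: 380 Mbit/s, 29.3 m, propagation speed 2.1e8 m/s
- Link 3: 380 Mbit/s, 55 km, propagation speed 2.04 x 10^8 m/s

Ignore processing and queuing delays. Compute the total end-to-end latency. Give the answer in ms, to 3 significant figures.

0.572 ms

L = 33000 bits.
Transmission delay per hop = L/R = 33000/380000000 = 0.0868421 ms; 3 hops → 0.260526 ms.
Propagation delays (d/s per hop): 0.0412745, 0.000139524, 0.269608 ms; sum = 0.311022 ms.
End-to-end = 0.572 ms.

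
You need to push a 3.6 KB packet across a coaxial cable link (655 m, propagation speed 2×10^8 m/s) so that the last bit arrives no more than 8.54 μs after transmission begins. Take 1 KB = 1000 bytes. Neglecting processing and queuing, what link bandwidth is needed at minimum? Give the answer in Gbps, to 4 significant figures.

5.470 Gbps

L = 28800 bits.
Propagation delay = 655 / 200000000 = 3.275 μs.
Transmission budget = 8.54 − 3.275 = 5.265 μs.
R ≥ L / t_tx = 28800 bits / 5.265e-06 s = 5.470 Gbps.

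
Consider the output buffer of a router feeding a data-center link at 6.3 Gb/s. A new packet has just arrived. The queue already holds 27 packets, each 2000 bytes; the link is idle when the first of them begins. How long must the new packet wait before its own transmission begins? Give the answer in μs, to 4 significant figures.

Each queued packet: L/R = 16000/6300000000 = 2.53968 μs.
27 queued → 68.5714 μs.
Queuing delay = 68.57 μs.

68.57 μs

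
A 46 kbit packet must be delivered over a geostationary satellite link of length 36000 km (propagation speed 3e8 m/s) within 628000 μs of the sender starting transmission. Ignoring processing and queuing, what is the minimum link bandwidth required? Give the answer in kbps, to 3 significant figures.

Propagation delay = 36000000 / 300000000 = 120000 μs.
Transmission budget = 628000 − 120000 = 508000 μs.
R ≥ L / t_tx = 46000 bits / 0.508 s = 90.6 kbps.

90.6 kbps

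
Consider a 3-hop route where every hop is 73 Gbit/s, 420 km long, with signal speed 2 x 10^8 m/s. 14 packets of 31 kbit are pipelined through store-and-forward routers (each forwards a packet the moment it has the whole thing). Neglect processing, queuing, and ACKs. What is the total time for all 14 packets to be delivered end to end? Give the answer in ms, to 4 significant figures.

6.307 ms

Per-hop transmission t_tx = L/R = 31000/73000000000 = 0.000424658 ms.
Per-hop propagation t_prop = 420000/200000000 = 2.1 ms.
Pipeline fill: first packet needs 3·t_tx to clear all hops; remaining 13 packets each add one t_tx.
Total = (3+14-1)·t_tx + 3·t_prop = 16·0.000424658 + 3·2.1 = 6.307 ms.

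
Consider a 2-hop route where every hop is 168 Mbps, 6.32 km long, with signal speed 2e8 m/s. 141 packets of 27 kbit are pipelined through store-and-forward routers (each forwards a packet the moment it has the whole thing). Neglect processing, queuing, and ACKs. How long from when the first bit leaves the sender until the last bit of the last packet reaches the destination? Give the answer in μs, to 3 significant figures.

22900 μs

Per-hop transmission t_tx = L/R = 27000/168000000 = 160.714 μs.
Per-hop propagation t_prop = 6320/200000000 = 31.6 μs.
Pipeline fill: first packet needs 2·t_tx to clear all hops; remaining 140 packets each add one t_tx.
Total = (2+141-1)·t_tx + 2·t_prop = 142·160.714 + 2·31.6 = 22900 μs.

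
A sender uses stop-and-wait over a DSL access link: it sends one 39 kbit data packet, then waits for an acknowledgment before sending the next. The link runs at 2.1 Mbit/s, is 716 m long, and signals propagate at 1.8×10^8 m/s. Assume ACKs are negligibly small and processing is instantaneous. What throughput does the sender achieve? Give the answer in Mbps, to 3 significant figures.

2.10 Mbps

t_tx = L/R = 39000/2100000 = 0.0185714 s.
t_prop = 716/180000000 = 3.97778e-06 s; RTT = 7.95556e-06 s.
Cycle = t_tx + RTT = 0.0185794 s.
Throughput = L / cycle = 39000 / 0.0185794 = 2.10 Mbps.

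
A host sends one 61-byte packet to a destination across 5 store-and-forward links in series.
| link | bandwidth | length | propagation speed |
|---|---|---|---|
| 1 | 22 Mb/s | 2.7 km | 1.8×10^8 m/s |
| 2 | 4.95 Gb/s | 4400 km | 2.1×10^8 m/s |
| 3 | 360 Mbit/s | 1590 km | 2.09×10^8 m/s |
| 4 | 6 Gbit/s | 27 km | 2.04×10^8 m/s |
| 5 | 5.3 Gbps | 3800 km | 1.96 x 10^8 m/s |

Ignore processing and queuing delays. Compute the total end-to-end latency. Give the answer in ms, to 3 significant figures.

L = 61 × 8 = 488 bits.
Transmission delays (L/R per hop): 0.0221818, 9.85859e-05, 0.00135556, 8.13333e-05, 9.20755e-05 ms; sum = 0.0238094 ms.
Propagation delays (d/s per hop): 0.015, 20.9524, 7.60766, 0.132353, 19.3878 ms; sum = 48.0951 ms.
End-to-end = 48.1 ms.

48.1 ms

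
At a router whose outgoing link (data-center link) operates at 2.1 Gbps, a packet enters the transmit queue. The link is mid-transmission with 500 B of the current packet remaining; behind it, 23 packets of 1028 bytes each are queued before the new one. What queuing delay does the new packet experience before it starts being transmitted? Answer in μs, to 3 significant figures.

92.0 μs

Each queued packet: L/R = 8224/2100000000 = 3.91619 μs.
23 queued → 90.0724 μs.
Plus remaining 4000 bits of current packet: 1.90476 μs.
Queuing delay = 92.0 μs.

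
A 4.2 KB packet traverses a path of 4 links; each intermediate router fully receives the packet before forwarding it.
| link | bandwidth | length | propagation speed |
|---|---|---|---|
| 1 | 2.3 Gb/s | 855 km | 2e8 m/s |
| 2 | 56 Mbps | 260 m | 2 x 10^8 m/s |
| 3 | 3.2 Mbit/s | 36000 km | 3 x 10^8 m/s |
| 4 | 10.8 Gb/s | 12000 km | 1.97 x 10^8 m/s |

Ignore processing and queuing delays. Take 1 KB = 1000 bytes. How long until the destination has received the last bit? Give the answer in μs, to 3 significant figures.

196000 μs

L = 33600 bits.
Transmission delays (L/R per hop): 14.6087, 600, 10500, 3.11111 μs; sum = 11117.7 μs.
Propagation delays (d/s per hop): 4275, 1.3, 120000, 60913.7 μs; sum = 185190 μs.
End-to-end = 196000 μs.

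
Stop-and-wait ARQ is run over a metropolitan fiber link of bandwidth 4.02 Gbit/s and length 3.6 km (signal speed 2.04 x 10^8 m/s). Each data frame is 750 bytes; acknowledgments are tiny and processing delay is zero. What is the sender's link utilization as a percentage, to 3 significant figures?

4.06 %

t_tx = L/R = 6000/4.02e+09 = 1.49254e-06 s.
t_prop = 3600/204000000 = 1.76471e-05 s; RTT = 3.52941e-05 s.
Cycle = t_tx + RTT = 3.67867e-05 s.
Utilization = t_tx / cycle = 1.49254e-06/3.67867e-05 = 4.06 %.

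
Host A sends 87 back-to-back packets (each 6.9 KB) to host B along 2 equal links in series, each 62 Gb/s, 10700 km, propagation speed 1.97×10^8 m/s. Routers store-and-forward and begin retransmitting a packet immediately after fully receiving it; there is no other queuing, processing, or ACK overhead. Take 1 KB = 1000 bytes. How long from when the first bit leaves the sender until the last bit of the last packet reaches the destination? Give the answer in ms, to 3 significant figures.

Per-hop transmission t_tx = L/R = 55200/62000000000 = 0.000890323 ms.
Per-hop propagation t_prop = 10700000/197000000 = 54.3147 ms.
Pipeline fill: first packet needs 2·t_tx to clear all hops; remaining 86 packets each add one t_tx.
Total = (2+87-1)·t_tx + 2·t_prop = 88·0.000890323 + 2·54.3147 = 109 ms.

109 ms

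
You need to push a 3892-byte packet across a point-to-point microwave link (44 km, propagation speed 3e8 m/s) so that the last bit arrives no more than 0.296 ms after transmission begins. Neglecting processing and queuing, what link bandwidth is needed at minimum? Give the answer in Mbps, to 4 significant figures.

L = 31136 bits.
Propagation delay = 44000 / 300000000 = 0.146667 ms.
Transmission budget = 0.296 − 0.146667 = 0.149333 ms.
R ≥ L / t_tx = 31136 bits / 0.000149333 s = 208.5 Mbps.

208.5 Mbps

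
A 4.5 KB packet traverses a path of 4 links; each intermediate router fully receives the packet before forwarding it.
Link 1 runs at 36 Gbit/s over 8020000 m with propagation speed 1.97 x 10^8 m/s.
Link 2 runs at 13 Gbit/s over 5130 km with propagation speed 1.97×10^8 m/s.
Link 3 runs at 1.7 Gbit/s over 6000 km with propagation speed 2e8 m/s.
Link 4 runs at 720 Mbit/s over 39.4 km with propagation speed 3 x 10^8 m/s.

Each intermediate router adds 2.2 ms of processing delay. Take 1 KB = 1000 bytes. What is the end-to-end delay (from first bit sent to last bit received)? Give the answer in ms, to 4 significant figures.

L = 36000 bits.
Transmission delays (L/R per hop): 0.001, 0.00276923, 0.0211765, 0.05 ms; sum = 0.0749457 ms.
Propagation delays (d/s per hop): 40.7107, 26.0406, 30, 0.131333 ms; sum = 96.8826 ms.
Processing at 3 router(s): 3 × 2.2 ms = 6.6 ms.
End-to-end = 103.6 ms.

103.6 ms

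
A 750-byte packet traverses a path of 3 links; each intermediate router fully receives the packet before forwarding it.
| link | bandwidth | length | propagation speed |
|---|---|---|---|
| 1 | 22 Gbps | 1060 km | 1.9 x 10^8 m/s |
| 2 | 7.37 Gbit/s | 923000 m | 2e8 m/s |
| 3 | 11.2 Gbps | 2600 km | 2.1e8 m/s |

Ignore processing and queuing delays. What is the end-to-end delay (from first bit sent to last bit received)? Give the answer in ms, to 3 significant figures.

22.6 ms

L = 750 × 8 = 6000 bits.
Transmission delays (L/R per hop): 0.000272727, 0.000814111, 0.000535714 ms; sum = 0.00162255 ms.
Propagation delays (d/s per hop): 5.57895, 4.615, 12.381 ms; sum = 22.5749 ms.
End-to-end = 22.6 ms.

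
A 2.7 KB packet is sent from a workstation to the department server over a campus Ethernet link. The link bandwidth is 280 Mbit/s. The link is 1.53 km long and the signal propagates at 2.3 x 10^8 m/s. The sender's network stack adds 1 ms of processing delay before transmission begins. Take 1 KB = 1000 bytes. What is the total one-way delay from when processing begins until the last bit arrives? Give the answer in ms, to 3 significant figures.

L = 21600 bits.
Transmission delay = L/R = 21600 / 280000000 = 0.0771429 ms.
Propagation delay = d/s = 1530 m / 2.3e+08 m/s = 0.00665217 ms.
Plus processing delay 1 ms = 1 ms.
Total = 1.08 ms.

1.08 ms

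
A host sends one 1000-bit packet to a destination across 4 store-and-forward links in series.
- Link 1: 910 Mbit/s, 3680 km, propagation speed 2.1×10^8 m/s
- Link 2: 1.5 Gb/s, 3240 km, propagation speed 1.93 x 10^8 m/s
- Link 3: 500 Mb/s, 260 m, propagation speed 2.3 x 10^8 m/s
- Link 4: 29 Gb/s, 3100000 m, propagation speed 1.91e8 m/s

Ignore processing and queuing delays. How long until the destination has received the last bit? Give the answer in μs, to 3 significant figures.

Transmission delays (L/R per hop): 1.0989, 0.666667, 2, 0.0344828 μs; sum = 3.80005 μs.
Propagation delays (d/s per hop): 17523.8, 16787.6, 1.13043, 16230.4 μs; sum = 50542.9 μs.
End-to-end = 50500 μs.

50500 μs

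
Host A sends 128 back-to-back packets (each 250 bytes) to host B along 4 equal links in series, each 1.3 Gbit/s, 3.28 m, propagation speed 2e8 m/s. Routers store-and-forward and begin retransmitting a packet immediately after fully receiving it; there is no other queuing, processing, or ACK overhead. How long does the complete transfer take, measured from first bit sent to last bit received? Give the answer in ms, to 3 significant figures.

Per-hop transmission t_tx = L/R = 2000/1300000000 = 0.00153846 ms.
Per-hop propagation t_prop = 3.28/200000000 = 1.64e-05 ms.
Pipeline fill: first packet needs 4·t_tx to clear all hops; remaining 127 packets each add one t_tx.
Total = (4+128-1)·t_tx + 4·t_prop = 131·0.00153846 + 4·1.64e-05 = 0.202 ms.

0.202 ms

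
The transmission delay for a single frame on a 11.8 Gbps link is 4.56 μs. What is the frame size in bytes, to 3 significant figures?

6730 bytes

L = R × t_tx = 11800000000 b/s × 4.56e-06 s = 53808 bits.
In bytes: 53808 / 8 = 6730 bytes.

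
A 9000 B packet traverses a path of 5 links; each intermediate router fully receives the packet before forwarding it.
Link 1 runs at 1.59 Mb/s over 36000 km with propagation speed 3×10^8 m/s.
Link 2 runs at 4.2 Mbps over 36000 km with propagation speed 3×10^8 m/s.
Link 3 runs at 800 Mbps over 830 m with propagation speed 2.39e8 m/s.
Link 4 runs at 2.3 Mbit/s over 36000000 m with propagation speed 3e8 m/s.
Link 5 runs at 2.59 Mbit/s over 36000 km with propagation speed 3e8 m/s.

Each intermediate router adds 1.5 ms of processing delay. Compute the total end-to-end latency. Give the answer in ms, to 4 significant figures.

L = 9000 × 8 = 72000 bits.
Transmission delays (L/R per hop): 45.283, 17.1429, 0.09, 31.3043, 27.7992 ms; sum = 121.619 ms.
Propagation delays (d/s per hop): 120, 120, 0.0034728, 120, 120 ms; sum = 480.003 ms.
Processing at 4 router(s): 4 × 1.5 ms = 6 ms.
End-to-end = 607.6 ms.

607.6 ms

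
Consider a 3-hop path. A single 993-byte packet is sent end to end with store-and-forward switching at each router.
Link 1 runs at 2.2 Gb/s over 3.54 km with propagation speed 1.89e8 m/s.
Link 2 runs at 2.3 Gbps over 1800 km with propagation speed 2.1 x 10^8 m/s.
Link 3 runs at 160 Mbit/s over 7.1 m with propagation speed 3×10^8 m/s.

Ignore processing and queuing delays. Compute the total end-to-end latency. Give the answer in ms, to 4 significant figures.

L = 993 × 8 = 7944 bits.
Transmission delays (L/R per hop): 0.00361091, 0.00345391, 0.04965 ms; sum = 0.0567148 ms.
Propagation delays (d/s per hop): 0.0187302, 8.57143, 2.36667e-05 ms; sum = 8.59018 ms.
End-to-end = 8.647 ms.

8.647 ms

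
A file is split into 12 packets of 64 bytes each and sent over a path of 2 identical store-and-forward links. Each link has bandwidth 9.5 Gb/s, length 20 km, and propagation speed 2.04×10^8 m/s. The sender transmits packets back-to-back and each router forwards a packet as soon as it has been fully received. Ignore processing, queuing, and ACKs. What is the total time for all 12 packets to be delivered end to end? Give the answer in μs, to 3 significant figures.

Per-hop transmission t_tx = L/R = 512/9500000000 = 0.0538947 μs.
Per-hop propagation t_prop = 20000/204000000 = 98.0392 μs.
Pipeline fill: first packet needs 2·t_tx to clear all hops; remaining 11 packets each add one t_tx.
Total = (2+12-1)·t_tx + 2·t_prop = 13·0.0538947 + 2·98.0392 = 197 μs.

197 μs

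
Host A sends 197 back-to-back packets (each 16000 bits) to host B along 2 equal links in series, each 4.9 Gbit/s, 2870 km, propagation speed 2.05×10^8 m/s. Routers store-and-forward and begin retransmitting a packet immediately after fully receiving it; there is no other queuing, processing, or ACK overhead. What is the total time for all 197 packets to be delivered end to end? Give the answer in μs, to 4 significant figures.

28650 μs

Per-hop transmission t_tx = L/R = 16000/4900000000 = 3.26531 μs.
Per-hop propagation t_prop = 2870000/2.05e+08 = 14000 μs.
Pipeline fill: first packet needs 2·t_tx to clear all hops; remaining 196 packets each add one t_tx.
Total = (2+197-1)·t_tx + 2·t_prop = 198·3.26531 + 2·14000 = 28650 μs.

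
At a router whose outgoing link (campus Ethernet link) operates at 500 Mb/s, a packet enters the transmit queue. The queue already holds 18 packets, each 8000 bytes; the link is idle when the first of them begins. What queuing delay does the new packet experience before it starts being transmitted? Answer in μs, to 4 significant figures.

2304 μs

Each queued packet: L/R = 64000/500000000 = 128 μs.
18 queued → 2304 μs.
Queuing delay = 2304 μs.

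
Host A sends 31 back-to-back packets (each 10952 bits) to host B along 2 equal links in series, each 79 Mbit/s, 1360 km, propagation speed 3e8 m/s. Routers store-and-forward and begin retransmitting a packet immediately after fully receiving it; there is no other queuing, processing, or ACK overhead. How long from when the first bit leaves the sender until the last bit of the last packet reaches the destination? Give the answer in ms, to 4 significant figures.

13.50 ms

Per-hop transmission t_tx = L/R = 10952/79000000 = 0.138633 ms.
Per-hop propagation t_prop = 1360000/300000000 = 4.53333 ms.
Pipeline fill: first packet needs 2·t_tx to clear all hops; remaining 30 packets each add one t_tx.
Total = (2+31-1)·t_tx + 2·t_prop = 32·0.138633 + 2·4.53333 = 13.50 ms.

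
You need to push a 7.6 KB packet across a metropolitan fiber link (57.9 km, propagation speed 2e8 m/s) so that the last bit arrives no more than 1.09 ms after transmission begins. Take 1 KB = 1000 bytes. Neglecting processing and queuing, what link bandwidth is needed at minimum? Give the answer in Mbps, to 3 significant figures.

76.0 Mbps

L = 60800 bits.
Propagation delay = 57900 / 200000000 = 0.2895 ms.
Transmission budget = 1.09 − 0.2895 = 0.8005 ms.
R ≥ L / t_tx = 60800 bits / 0.0008005 s = 76.0 Mbps.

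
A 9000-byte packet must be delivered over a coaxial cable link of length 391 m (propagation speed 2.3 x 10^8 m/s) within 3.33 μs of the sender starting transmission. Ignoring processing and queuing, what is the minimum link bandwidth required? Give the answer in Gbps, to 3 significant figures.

44.2 Gbps

L = 72000 bits.
Propagation delay = 391 / 2.3e+08 = 1.7 μs.
Transmission budget = 3.33 − 1.7 = 1.63 μs.
R ≥ L / t_tx = 72000 bits / 1.63e-06 s = 44.2 Gbps.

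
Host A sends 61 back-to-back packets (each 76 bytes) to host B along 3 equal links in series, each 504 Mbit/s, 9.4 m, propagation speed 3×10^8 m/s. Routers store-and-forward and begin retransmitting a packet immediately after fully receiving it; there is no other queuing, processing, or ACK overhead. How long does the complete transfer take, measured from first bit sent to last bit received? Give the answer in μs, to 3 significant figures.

76.1 μs

Per-hop transmission t_tx = L/R = 608/504000000 = 1.20635 μs.
Per-hop propagation t_prop = 9.4/300000000 = 0.0313333 μs.
Pipeline fill: first packet needs 3·t_tx to clear all hops; remaining 60 packets each add one t_tx.
Total = (3+61-1)·t_tx + 3·t_prop = 63·1.20635 + 3·0.0313333 = 76.1 μs.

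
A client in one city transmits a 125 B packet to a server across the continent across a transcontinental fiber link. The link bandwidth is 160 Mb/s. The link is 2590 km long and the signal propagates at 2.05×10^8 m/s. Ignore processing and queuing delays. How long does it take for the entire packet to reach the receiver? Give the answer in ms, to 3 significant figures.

L = 125 × 8 = 1000 bits.
Transmission delay = L/R = 1000 / 160000000 = 0.00625 ms.
Propagation delay = d/s = 2590000 m / 2.05e+08 m/s = 12.6341 ms.
Total = 12.6 ms.

12.6 ms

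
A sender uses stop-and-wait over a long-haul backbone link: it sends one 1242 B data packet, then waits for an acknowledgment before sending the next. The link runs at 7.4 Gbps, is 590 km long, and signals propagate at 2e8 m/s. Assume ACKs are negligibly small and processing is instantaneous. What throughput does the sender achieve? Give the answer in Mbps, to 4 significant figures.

t_tx = L/R = 9936/7400000000 = 1.3427e-06 s.
t_prop = 590000/200000000 = 0.00295 s; RTT = 0.0059 s.
Cycle = t_tx + RTT = 0.00590134 s.
Throughput = L / cycle = 9936 / 0.00590134 = 1.684 Mbps.

1.684 Mbps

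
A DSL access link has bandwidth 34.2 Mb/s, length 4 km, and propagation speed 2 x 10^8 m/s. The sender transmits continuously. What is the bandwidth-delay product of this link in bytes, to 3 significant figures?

85.5 bytes

Propagation delay = 4000 / 200000000 = 2e-05 s.
BDP = R × t_prop = 34200000 × 2e-05 = 684 bits.
In bytes: 684/8 = 85.5 bytes.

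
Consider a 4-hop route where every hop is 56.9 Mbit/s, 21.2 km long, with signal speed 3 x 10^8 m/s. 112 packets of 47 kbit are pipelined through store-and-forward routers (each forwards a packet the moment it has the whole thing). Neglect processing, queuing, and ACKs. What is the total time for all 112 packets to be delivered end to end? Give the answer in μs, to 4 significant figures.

95270 μs

Per-hop transmission t_tx = L/R = 47000/56900000 = 826.011 μs.
Per-hop propagation t_prop = 21200/300000000 = 70.6667 μs.
Pipeline fill: first packet needs 4·t_tx to clear all hops; remaining 111 packets each add one t_tx.
Total = (4+112-1)·t_tx + 4·t_prop = 115·826.011 + 4·70.6667 = 95270 μs.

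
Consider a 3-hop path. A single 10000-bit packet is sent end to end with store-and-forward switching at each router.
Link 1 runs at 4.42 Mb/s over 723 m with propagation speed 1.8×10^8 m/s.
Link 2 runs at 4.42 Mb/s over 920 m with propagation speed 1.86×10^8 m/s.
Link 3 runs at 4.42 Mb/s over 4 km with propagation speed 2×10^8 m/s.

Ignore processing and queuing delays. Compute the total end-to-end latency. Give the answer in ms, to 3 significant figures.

6.82 ms

Transmission delay per hop = L/R = 10000/4420000 = 2.26244 ms; 3 hops → 6.78733 ms.
Propagation delays (d/s per hop): 0.00401667, 0.00494624, 0.02 ms; sum = 0.0289629 ms.
End-to-end = 6.82 ms.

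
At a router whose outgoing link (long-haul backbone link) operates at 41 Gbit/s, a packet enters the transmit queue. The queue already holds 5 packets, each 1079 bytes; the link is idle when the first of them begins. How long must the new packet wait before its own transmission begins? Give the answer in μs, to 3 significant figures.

Each queued packet: L/R = 8632/41000000000 = 0.210537 μs.
5 queued → 1.05268 μs.
Queuing delay = 1.05 μs.

1.05 μs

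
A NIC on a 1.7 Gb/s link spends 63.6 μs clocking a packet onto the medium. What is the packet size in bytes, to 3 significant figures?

L = R × t_tx = 1700000000 b/s × 6.36e-05 s = 108120 bits.
In bytes: 108120 / 8 = 13500 bytes.

13500 bytes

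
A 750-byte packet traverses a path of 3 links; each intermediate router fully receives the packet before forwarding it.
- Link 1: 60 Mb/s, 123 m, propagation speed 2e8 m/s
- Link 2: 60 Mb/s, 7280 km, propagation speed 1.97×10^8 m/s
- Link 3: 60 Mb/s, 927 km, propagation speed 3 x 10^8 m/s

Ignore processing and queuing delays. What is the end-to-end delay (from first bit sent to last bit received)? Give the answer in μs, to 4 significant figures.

40340 μs

L = 750 × 8 = 6000 bits.
Transmission delay per hop = L/R = 6000/60000000 = 100 μs; 3 hops → 300 μs.
Propagation delays (d/s per hop): 0.615, 36954.3, 3090 μs; sum = 40044.9 μs.
End-to-end = 40340 μs.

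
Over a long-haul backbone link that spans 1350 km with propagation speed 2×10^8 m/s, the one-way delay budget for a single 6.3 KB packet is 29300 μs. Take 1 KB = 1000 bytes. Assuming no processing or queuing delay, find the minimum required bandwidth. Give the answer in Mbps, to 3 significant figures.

L = 50400 bits.
Propagation delay = 1350000 / 200000000 = 6750 μs.
Transmission budget = 29300 − 6750 = 22550 μs.
R ≥ L / t_tx = 50400 bits / 0.02255 s = 2.24 Mbps.

2.24 Mbps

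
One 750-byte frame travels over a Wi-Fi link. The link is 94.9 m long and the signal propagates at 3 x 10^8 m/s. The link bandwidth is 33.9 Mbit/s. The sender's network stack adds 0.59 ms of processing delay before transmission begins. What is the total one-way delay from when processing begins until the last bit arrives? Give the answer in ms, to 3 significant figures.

0.767 ms

L = 750 × 8 = 6000 bits.
Transmission delay = L/R = 6000 / 33900000 = 0.176991 ms.
Propagation delay = d/s = 94.9 m / 300000000 m/s = 0.000316333 ms.
Plus processing delay 0.59 ms = 0.59 ms.
Total = 0.767 ms.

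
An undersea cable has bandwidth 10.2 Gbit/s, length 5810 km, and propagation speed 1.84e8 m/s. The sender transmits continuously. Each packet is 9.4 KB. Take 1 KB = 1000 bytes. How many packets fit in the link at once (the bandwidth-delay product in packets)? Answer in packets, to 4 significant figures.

Propagation delay = 5810000 / 184000000 = 0.0315761 s.
BDP = R × t_prop = 10200000000 × 0.0315761 = 322076000 bits.
In packets of 75200 bits: 4283 packets.

4283 packets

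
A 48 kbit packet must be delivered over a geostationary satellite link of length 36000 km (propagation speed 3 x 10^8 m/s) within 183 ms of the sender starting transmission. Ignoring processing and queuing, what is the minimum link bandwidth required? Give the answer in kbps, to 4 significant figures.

Propagation delay = 36000000 / 300000000 = 120 ms.
Transmission budget = 183 − 120 = 63 ms.
R ≥ L / t_tx = 48000 bits / 0.063 s = 761.9 kbps.

761.9 kbps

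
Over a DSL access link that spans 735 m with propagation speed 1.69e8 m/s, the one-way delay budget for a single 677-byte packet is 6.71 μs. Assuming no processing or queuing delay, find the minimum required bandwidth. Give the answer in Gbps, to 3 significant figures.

2.29 Gbps

L = 5416 bits.
Propagation delay = 735 / 169000000 = 4.34911 μs.
Transmission budget = 6.71 − 4.34911 = 2.36089 μs.
R ≥ L / t_tx = 5416 bits / 2.36089e-06 s = 2.29 Gbps.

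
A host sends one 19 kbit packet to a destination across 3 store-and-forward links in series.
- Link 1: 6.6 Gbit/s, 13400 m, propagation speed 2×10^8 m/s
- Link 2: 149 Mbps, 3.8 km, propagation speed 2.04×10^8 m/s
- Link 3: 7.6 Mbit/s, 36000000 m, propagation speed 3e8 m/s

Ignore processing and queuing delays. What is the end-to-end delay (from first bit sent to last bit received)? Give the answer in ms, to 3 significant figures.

L = 19000 bits.
Transmission delays (L/R per hop): 0.00287879, 0.127517, 2.5 ms; sum = 2.6304 ms.
Propagation delays (d/s per hop): 0.067, 0.0186275, 120 ms; sum = 120.086 ms.
End-to-end = 123 ms.

123 ms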